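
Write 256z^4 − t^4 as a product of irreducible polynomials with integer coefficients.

(4z)⁴ − (t)⁴ = ((4z)² − (t)²)((4z)² + (t)²); the first factor splits again, the second (16z^2 + t^2) is irreducible.

(4z − t)(4z + t)(16z^2 + t^2)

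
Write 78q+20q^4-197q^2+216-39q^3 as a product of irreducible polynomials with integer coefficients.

Among the possible rational roots, q = -9/4 is a root, giving the factor (4q+9) and quotient 5q^3-21q^2-2q+24.
Then q = 4 is a root, giving the factor (q-4) and quotient 5q^2-q-6.
The remaining quadratic factors as (q+1)(5q-6).

(4q+9)(5q-6)(q+1)(q-4)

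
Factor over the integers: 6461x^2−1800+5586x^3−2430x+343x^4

(7x+10)(7x+3)(7x−4)(x+15)

Testing divisors of the constant over divisors of the leading coefficient, x = −15 is a root, giving the factor (x+15) and quotient 343x^3+441x^2−154x−120.
Then x = −10/7 is a root, so (7x+10) is a factor; dividing leaves 49x^2−7x−12.
The remaining quadratic factors as (7x−4)(7x+3).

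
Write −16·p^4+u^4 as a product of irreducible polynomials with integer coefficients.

Write as (u^2)² − (4·p^2)², then factor u^2−4·p^2 once more.

(u−2·p)·(u+2·p)·(u^2+4·p^2)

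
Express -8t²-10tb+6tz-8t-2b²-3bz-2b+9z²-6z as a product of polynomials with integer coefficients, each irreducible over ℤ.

Group: -4t(2t+2b-3z+2) + (-b-3z)(2t+2b-3z+2); both groups contain (2t+2b-3z+2).

-(2t+2b-3z+2)(4t+b+3z)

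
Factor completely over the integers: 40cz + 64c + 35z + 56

(5z + 8)(8c + 7)

Group as (40cz + 64c) + (35z + 56) = 8c(5z + 8) + 7(5z + 8).
Both groups share the factor (5z + 8).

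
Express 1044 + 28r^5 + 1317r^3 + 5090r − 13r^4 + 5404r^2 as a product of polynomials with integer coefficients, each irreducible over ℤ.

Testing divisors of the constant over divisors of the leading coefficient, r = −9/4 is a root, so (4r + 9) is a factor; dividing leaves 7r^4 − 19r^3 + 372r^2 + 514r + 116.
Then r = −1 is a root, so (r + 1) is a factor; dividing leaves 7r^3 − 26r^2 + 398r + 116.
Continuing, r = −2/7 is a root, giving the factor (7r + 2) and quotient r^2 − 4r + 58.
The quadratic r^2 − 4r + 58 has discriminant −216 < 0 and is irreducible over ℤ.

(4r + 9)(7r + 2)(r + 1)(r^2 − 4r + 58)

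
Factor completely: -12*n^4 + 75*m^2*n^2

3*n^2*(5*m + 2*n)*(5*m - 2*n)

Every term has a factor of 3*n^2. Then 25*m^2 - 4*n^2 = (5*m)² − (2*n)².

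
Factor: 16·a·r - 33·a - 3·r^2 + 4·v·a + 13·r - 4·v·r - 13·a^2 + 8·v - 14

(4·v - 13·a + 3·r - 7)·(a - r + 2)

Group: 4·v·(a - r + 2) + (-13·a + 3·r - 7)·(a - r + 2); both groups contain (a - r + 2).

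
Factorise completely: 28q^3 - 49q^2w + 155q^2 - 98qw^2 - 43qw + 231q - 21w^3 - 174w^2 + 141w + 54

Group: 7q(4q^2 - 11qw + 21q - 3w^2 - 24w + 27) + (7w + 2)(4q^2 - 11qw + 21q - 3w^2 - 24w + 27); both groups contain (4q^2 - 11qw + 21q - 3w^2 - 24w + 27), so (7q + 7w + 2) is a factor with cofactor 4q^2 - 11qw + 21q - 3w^2 - 24w + 27.
The cofactor groups again: 4q^2 - 11qw + 21q - 3w^2 - 24w + 27 = q(4q + w + 9) + (-3w + 3)(4q + w + 9); both groups contain (4q + w + 9), giving (q - 3w + 3)(4q + w + 9).

(4q + w + 9)(7q + 7w + 2)(q - 3w + 3)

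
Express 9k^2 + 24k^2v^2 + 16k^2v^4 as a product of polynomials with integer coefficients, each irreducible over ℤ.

k^2(4v^2 + 3)^2

Every term has a factor of k^2; factoring it out leaves 16v^4 + 24v^2 + 9.
Recognize a perfect-square trinomial with the parts 4v^2 and 3.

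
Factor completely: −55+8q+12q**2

Need a pair with product 12·(−55) = −660 and sum 8: that's −22 and 30.
Split the middle term: 12q**2−22q + 30q−55 = 2q(6q−11) + 5(6q−11).

(2q+5)(6q−11)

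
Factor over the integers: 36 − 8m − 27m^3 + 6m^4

(2m − 9)(3m^3 − 4)

Group as (6m^4 − 8m) + (−27m^3 + 36) = 2m(3m^3 − 4) − 9(3m^3 − 4).
Both groups share the factor (3m^3 − 4).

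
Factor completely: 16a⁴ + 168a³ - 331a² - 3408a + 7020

By the rational root theorem, a = -10 is a root, so (a + 10) is a factor; dividing leaves 16a³ + 8a² - 411a + 702.
Next, a = -6 is a root, giving the factor (a + 6) and quotient 16a² - 88a + 117.
The remaining quadratic factors as (4a - 13)(4a - 9).

(4a - 13)(4a - 9)(a + 10)(a + 6)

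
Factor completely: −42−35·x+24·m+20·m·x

Group as (20·m·x+24·m) + (−35·x−42) = 4·m·(5·x+6) − 7·(5·x+6).
Both groups share the factor (5·x+6).

(4·m−7)·(5·x+6)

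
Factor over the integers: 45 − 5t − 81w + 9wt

(9w − 5)(t − 9)

Group as (9wt − 81w) + (−5t + 45) = 9w(t − 9) − 5(t − 9).
Both groups share the factor (t − 9).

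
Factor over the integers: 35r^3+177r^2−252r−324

Testing divisors of the constant over divisors of the leading coefficient, r = −6 is a root, so (r+6) is a factor; dividing leaves 35r^2−33r−54.
The remaining quadratic factors as (5r−9)(7r+6).

(5r−9)(7r+6)(r+6)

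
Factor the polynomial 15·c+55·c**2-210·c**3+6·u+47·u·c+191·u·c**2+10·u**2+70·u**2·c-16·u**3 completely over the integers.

-(u-6·c-1)·(8·u-7·c+3)·(2·u+5·c)

Group: u·(-16·u**2-26·u·c-6·u+35·c**2-15·c) + (-6·c-1)·(-16·u**2-26·u·c-6·u+35·c**2-15·c); both groups contain (-16·u**2-26·u·c-6·u+35·c**2-15·c), so (u-6·c-1) is a factor with cofactor -16·u**2-26·u·c-6·u+35·c**2-15·c.
The cofactor groups again: -16·u**2-26·u·c-6·u+35·c**2-15·c = -2·u·(8·u-7·c+3) - 5·c·(8·u-7·c+3); both groups contain (8·u-7·c+3), giving -(2·u+5·c)·(8·u-7·c+3).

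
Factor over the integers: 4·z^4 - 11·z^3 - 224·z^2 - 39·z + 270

(4·z + 5)·(z + 6)·(z - 1)·(z - 9)

Trying the rational-root candidates, z = 1 is a root, giving the factor (z - 1) and quotient 4·z^3 - 7·z^2 - 231·z - 270.
Then z = -5/4 is a root, giving the factor (4·z + 5) and quotient z^2 - 3·z - 54.
The remaining quadratic factors as (z - 9)(z + 6).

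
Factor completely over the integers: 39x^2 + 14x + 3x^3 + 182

(x + 13)(3x^2 + 14)

Group as (3x^3 + 14x) + (39x^2 + 182) = x(3x^2 + 14) + 13(3x^2 + 14).
Both groups share the factor (3x^2 + 14).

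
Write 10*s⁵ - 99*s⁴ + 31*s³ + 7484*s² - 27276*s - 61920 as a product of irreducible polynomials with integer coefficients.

Among the possible rational roots, s = 6 is a root, so (s - 6) divides it; the quotient is 10*s⁴ - 39*s³ - 203*s² + 6266*s + 10320.
Then s = -15/2 is a root, so (2*s + 15) divides it; the quotient is 5*s³ - 57*s² + 326*s + 688.
Continuing, s = -8/5 is a root, giving the factor (5*s + 8) and quotient s² - 13*s + 86.
The quadratic s² - 13*s + 86 has discriminant -175 < 0 and is irreducible over ℤ.

(2*s + 15)*(5*s + 8)*(s - 6)*(s² - 13*s + 86)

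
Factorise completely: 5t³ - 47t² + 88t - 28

By the rational root theorem, t = 2/5 is a root, so (5t - 2) divides it; the quotient is t² - 9t + 14.
The remaining quadratic factors as (t - 2)(t - 7).

(5t - 2)(t - 2)(t - 7)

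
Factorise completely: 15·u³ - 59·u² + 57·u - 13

Testing divisors of the constant over divisors of the leading coefficient, u = 1/3 is a root, so (3·u - 1) divides it; the quotient is 5·u² - 18·u + 13.
The remaining quadratic factors as (u - 1)(5·u - 13).

(3·u - 1)·(5·u - 13)·(u - 1)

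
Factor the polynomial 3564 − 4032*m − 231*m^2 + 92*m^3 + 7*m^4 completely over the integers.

Among the possible rational roots, m = 6 is a root, so (m − 6) is a factor; dividing leaves 7*m^3 + 134*m^2 + 573*m − 594.
Next, m = −11 is a root, giving the factor (m + 11) and quotient 7*m^2 + 57*m − 54.
The remaining quadratic factors as (m + 9)(7*m − 6).

(7*m − 6)*(m + 11)*(m + 9)*(m − 6)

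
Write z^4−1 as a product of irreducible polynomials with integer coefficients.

(z)⁴ − (1)⁴ = ((z)² − (1)²)((z)² + (1)²); the first factor splits again, the second (z^2+1) is irreducible.

(z+1)·(z−1)·(z^2+1)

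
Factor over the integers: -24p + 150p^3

6p(5p + 2)(5p - 2)

Factor out 6p, leaving 25p^2 - 4, which is a difference of two squares.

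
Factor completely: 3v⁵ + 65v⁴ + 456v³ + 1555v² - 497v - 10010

Testing divisors of the constant over divisors of the leading coefficient, v = 2 is a root, so (v - 2) divides it; the quotient is 3v⁴ + 71v³ + 598v² + 2751v + 5005.
Then v = -11/3 is a root, so (3v + 11) divides it; the quotient is v³ + 20v² + 126v + 455.
Continuing, v = -13 is a root, so (v + 13) divides it; the quotient is v² + 7v + 35.
The quadratic v² + 7v + 35 has discriminant -91 < 0 and is irreducible over ℤ.

(3v + 11)(v + 13)(v - 2)(v² + 7v + 35)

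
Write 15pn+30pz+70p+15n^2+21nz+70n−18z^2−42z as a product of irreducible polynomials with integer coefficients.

(3n+6z+14)(5p+5n−3z)

Group: 5p(3n+6z+14) + (5n−3z)(3n+6z+14); both groups contain (3n+6z+14).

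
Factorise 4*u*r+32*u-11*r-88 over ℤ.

Group as (4*u*r+32*u) + (-11*r-88) = 4*u*(r+8) - 11*(r+8).
Both groups share the factor (r+8).

(4*u-11)*(r+8)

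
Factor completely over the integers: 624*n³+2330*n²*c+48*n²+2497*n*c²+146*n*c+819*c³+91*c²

Group: 13*n*(48*n²+146*n*c+91*c²) + (9*c+1)*(48*n²+146*n*c+91*c²); both groups contain (48*n²+146*n*c+91*c²), so (13*n+9*c+1) is a factor with cofactor 48*n²+146*n*c+91*c².
The cofactor groups again: 48*n²+146*n*c+91*c² = 8*n*(6*n+13*c) + 7*c*(6*n+13*c); both groups contain (6*n+13*c), giving (8*n+7*c)*(6*n+13*c).

(6*n+13*c)*(8*n+7*c)*(13*n+9*c+1)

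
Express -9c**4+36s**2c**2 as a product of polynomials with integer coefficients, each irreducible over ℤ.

9c**2(2s-c)(2s+c)

Pull out the common factor 9c**2; 4s**2-c**2 is a difference of squares.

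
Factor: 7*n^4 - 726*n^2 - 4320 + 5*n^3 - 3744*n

(7*n + 12)*(n + 5)*(n + 6)*(n - 12)

Trying the rational-root candidates, n = -6 is a root, so (n + 6) divides it; the quotient is 7*n^3 - 37*n^2 - 504*n - 720.
Then n = -12/7 is a root, giving the factor (7*n + 12) and quotient n^2 - 7*n - 60.
The remaining quadratic factors as (n + 5)(n - 12).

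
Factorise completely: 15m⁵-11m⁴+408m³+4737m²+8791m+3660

By the rational root theorem, m = -5/3 is a root, so (3m+5) divides it; the quotient is 5m⁴-12m³+156m²+1319m+732.
Next, m = -3/5 is a root, so (5m+3) divides it; the quotient is m³-3m²+33m+244.
Then m = -4 is a root, so (m+4) is a factor; dividing leaves m²-7m+61.
The quadratic m²-7m+61 has discriminant -195 < 0 and is irreducible over ℤ.

(3m+5)(5m+3)(m+4)(m²-7m+61)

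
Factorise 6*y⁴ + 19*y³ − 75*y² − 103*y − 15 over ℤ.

By the rational root theorem, y = −1 is a root, so (y + 1) is a factor; dividing leaves 6*y³ + 13*y² − 88*y − 15.
Then y = −1/6 is a root, so (6*y + 1) is a factor; dividing leaves y² + 2*y − 15.
The remaining quadratic factors as (y − 3)(y + 5).

(6*y + 1)*(y + 1)*(y + 5)*(y − 3)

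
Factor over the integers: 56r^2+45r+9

Need a pair with product 56·9 = 504 and sum 45: that's 24 and 21.
Split the middle term: 56r^2+24r + 21r+9 = 8r(7r+3) + 3(7r+3).

(7r+3)(8r+3)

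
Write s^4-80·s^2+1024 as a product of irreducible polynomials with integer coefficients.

Among the possible rational roots, s = 4 is a root, giving the factor (s-4) and quotient s^3+4·s^2-64·s-256.
Next, s = -8 is a root, so (s+8) divides it; the quotient is s^2-4·s-32.
The remaining quadratic factors as (s+4)(s-8).

(s+4)·(s+8)·(s-4)·(s-8)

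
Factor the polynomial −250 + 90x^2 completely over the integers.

Factor out 10, leaving 9x^2 − 25, which is a difference of two squares.

10(3x + 5)(3x − 5)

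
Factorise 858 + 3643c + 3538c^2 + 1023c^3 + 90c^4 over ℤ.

By the rational root theorem, c = −13/3 is a root, so (3c + 13) is a factor; dividing leaves 30c^3 + 211c^2 + 265c + 66.
Then c = −1/3 is a root, so (3c + 1) is a factor; dividing leaves 10c^2 + 67c + 66.
The remaining quadratic factors as (5c + 6)(2c + 11).

(2c + 11)(3c + 1)(3c + 13)(5c + 6)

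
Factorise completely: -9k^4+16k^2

-k^2(3k+4)(3k-4)

Every term has a factor of k^2; factoring it out leaves -9k^2+16.
Recognize a difference of squares with the parts 4 and 3k.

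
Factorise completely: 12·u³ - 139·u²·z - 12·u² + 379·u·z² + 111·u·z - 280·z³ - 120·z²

Group: 4·u·(3·u² - 31·u·z - 3·u + 56·z² + 24·z) - 5·z·(3·u² - 31·u·z - 3·u + 56·z² + 24·z); both groups contain (3·u² - 31·u·z - 3·u + 56·z² + 24·z), so (4·u - 5·z) is a factor with cofactor 3·u² - 31·u·z - 3·u + 56·z² + 24·z.
The cofactor groups again: 3·u² - 31·u·z - 3·u + 56·z² + 24·z = u·(3·u - 7·z - 3) - 8·z·(3·u - 7·z - 3); both groups contain (3·u - 7·z - 3), giving (u - 8·z)·(3·u - 7·z - 3).

(3·u - 7·z - 3)·(4·u - 5·z)·(u - 8·z)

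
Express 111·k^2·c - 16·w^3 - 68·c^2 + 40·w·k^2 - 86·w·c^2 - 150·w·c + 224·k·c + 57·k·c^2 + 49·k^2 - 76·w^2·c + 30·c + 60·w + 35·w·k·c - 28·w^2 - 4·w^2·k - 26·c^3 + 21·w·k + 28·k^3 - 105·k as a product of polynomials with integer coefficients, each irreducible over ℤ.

Group: 4·w·(-4·w^2 + 3·w·k - 6·w·c - 12·w + 7·k^2 + 5·k·c + 21·k - 2·c^2 - 6·c) + (4·k + 13·c - 5)·(-4·w^2 + 3·w·k - 6·w·c - 12·w + 7·k^2 + 5·k·c + 21·k - 2·c^2 - 6·c); both groups contain (-4·w^2 + 3·w·k - 6·w·c - 12·w + 7·k^2 + 5·k·c + 21·k - 2·c^2 - 6·c), so (4·w + 4·k + 13·c - 5) is a factor with cofactor -4·w^2 + 3·w·k - 6·w·c - 12·w + 7·k^2 + 5·k·c + 21·k - 2·c^2 - 6·c.
The cofactor groups again: -4·w^2 + 3·w·k - 6·w·c - 12·w + 7·k^2 + 5·k·c + 21·k - 2·c^2 - 6·c = -w·(4·w - 7·k + 2·c) + (-k - c - 3)·(4·w - 7·k + 2·c); both groups contain (4·w - 7·k + 2·c), giving -(w + k + c + 3)·(4·w - 7·k + 2·c).

-(4·w + 4·k + 13·c - 5)·(4·w - 7·k + 2·c)·(w + k + c + 3)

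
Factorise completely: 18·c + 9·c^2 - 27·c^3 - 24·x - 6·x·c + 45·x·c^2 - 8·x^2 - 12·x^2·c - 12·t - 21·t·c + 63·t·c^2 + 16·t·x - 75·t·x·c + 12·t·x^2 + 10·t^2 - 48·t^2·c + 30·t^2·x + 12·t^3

Group: 2·t·(6·t^2 + 12·t·x - 15·t·c - 4·t - 12·x·c - 8·x + 9·c^2 + 6·c) + (x - 3·c + 3)·(6·t^2 + 12·t·x - 15·t·c - 4·t - 12·x·c - 8·x + 9·c^2 + 6·c); both groups contain (6·t^2 + 12·t·x - 15·t·c - 4·t - 12·x·c - 8·x + 9·c^2 + 6·c), so (2·t + x - 3·c + 3) is a factor with cofactor 6·t^2 + 12·t·x - 15·t·c - 4·t - 12·x·c - 8·x + 9·c^2 + 6·c.
The cofactor groups again: 6·t^2 + 12·t·x - 15·t·c - 4·t - 12·x·c - 8·x + 9·c^2 + 6·c = 2·t·(3·t - 3·c - 2) + (4·x - 3·c)·(3·t - 3·c - 2); both groups contain (3·t - 3·c - 2), giving (2·t + 4·x - 3·c)·(3·t - 3·c - 2).

(2·t + 4·x - 3·c)·(2·t + x - 3·c + 3)·(3·t - 3·c - 2)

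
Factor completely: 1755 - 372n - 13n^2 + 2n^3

Testing divisors of the constant over divisors of the leading coefficient, n = 9/2 is a root, so (2n - 9) divides it; the quotient is n^2 - 2n - 195.
The remaining quadratic factors as (n - 15)(n + 13).

(2n - 9)(n + 13)(n - 15)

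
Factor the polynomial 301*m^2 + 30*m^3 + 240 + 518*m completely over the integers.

By the rational root theorem, m = -5/6 is a root, giving the factor (6*m + 5) and quotient 5*m^2 + 46*m + 48.
The remaining quadratic factors as (5*m + 6)(m + 8).

(5*m + 6)*(6*m + 5)*(m + 8)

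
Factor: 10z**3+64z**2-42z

Pull out the common factor 2z, then factor the remaining trinomial.

2z(5z-3)(z+7)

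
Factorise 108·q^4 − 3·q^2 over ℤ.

Factor out 3·q^2, leaving 36·q^2 − 1, which is a difference of two squares.

3·q^2·(6·q + 1)·(6·q − 1)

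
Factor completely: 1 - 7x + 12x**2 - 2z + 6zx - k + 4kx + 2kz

Group: k(2z + 4x - 1) + (3x - 1)(2z + 4x - 1); both groups contain (2z + 4x - 1).

(2z + 4x - 1)(k + 3x - 1)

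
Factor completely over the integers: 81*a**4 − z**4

(3*a)⁴ − (z)⁴ = ((3*a)² − (z)²)((3*a)² + (z)²); the first factor splits again, the second (9*a**2 + z**2) is irreducible.

(3*a + z)*(3*a − z)*(9*a**2 + z**2)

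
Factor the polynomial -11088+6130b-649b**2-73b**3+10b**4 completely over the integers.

(2b-11)(5b-14)(b+9)(b-8)

By the rational root theorem, b = 11/2 is a root, giving the factor (2b-11) and quotient 5b**3-9b**2-374b+1008.
Continuing, b = 14/5 is a root, so (5b-14) divides it; the quotient is b**2+b-72.
The remaining quadratic factors as (b-8)(b+9).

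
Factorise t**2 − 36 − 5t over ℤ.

(t + 4)(t − 9)

Two integers with product −36 and sum −5 are −9 and 4.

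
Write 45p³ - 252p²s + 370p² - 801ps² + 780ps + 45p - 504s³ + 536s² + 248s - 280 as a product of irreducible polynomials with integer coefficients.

(5p + 7s + 5)(9p + 9s - 7)(p - 8s + 8)

Group: p(45p² + 108ps + 10p + 63s² - 4s - 35) + (-8s + 8)(45p² + 108ps + 10p + 63s² - 4s - 35); both groups contain (45p² + 108ps + 10p + 63s² - 4s - 35), so (p - 8s + 8) is a factor with cofactor 45p² + 108ps + 10p + 63s² - 4s - 35.
The cofactor groups again: 45p² + 108ps + 10p + 63s² - 4s - 35 = 9p(5p + 7s + 5) + (9s - 7)(5p + 7s + 5); both groups contain (5p + 7s + 5), giving (9p + 9s - 7)(5p + 7s + 5).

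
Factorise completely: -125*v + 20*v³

5*v*(2*v + 5)*(2*v - 5)

Every term has a factor of 5*v. Then 4*v² - 25 = (2*v)² − (5)².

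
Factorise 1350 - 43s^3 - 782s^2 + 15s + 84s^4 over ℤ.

By the rational root theorem, s = -5/3 is a root, so (3s + 5) is a factor; dividing leaves 28s^3 - 61s^2 - 159s + 270.
Next, s = 3 is a root, so (s - 3) is a factor; dividing leaves 28s^2 + 23s - 90.
The remaining quadratic factors as (7s - 10)(4s + 9).

(3s + 5)(4s + 9)(7s - 10)(s - 3)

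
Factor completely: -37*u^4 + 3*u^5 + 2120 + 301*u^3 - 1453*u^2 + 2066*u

Testing divisors of the constant over divisors of the leading coefficient, u = -2/3 is a root, giving the factor (3*u + 2) and quotient u^4 - 13*u^3 + 109*u^2 - 557*u + 1060.
Next, u = 4 is a root, giving the factor (u - 4) and quotient u^3 - 9*u^2 + 73*u - 265.
Then u = 5 is a root, giving the factor (u - 5) and quotient u^2 - 4*u + 53.
The quadratic u^2 - 4*u + 53 has discriminant -196 < 0 and is irreducible over ℤ.

(3*u + 2)*(u - 4)*(u - 5)*(u^2 - 4*u + 53)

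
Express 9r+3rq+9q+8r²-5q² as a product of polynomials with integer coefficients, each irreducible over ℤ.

Group: r(8r-5q+9) + q(8r-5q+9); both groups contain (8r-5q+9).

(8r-5q+9)(r+q)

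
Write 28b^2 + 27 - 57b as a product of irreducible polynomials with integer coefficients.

Need a pair with product 28·27 = 756 and sum -57: that's -21 and -36.
Split the middle term: 28b^2 - 21b - 36b + 27 = 7b(4b - 3) - 9(4b - 3).

(4b - 3)(7b - 9)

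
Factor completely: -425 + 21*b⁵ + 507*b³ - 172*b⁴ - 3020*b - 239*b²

(3*b + 5)*(7*b + 1)*(b - 5)*(b² - 5*b + 17)

Trying the rational-root candidates, b = -1/7 is a root, so (7*b + 1) divides it; the quotient is 3*b⁴ - 25*b³ + 76*b² - 45*b - 425.
Next, b = -5/3 is a root, so (3*b + 5) divides it; the quotient is b³ - 10*b² + 42*b - 85.
Then b = 5 is a root, so (b - 5) is a factor; dividing leaves b² - 5*b + 17.
The quadratic b² - 5*b + 17 has discriminant -43 < 0 and is irreducible over ℤ.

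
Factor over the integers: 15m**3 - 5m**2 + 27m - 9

(3m - 1)(5m**2 + 9)

Group as (15m**3 + 27m) + (-5m**2 - 9) = 3m(5m**2 + 9) - (5m**2 + 9).
Both groups share the factor (5m**2 + 9).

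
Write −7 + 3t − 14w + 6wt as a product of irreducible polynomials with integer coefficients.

(2w + 1)(3t − 7)

Group as (6wt − 14w) + (3t − 7) = 2w(3t − 7) + (3t − 7).
Both groups share the factor (3t − 7).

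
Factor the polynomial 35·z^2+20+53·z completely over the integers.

Need a pair with product 35·20 = 700 and sum 53: that's 25 and 28.
Split the middle term: 35·z^2+25·z + 28·z+20 = 5·z·(7·z+5) + 4·(7·z+5).

(5·z+4)·(7·z+5)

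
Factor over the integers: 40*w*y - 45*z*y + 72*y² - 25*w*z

-(5*z - 8*y)*(5*w + 9*y)

Group: -5*z*(5*w + 9*y) + 8*y*(5*w + 9*y); both groups contain (5*w + 9*y).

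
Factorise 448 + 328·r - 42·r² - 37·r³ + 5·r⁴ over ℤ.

Among the possible rational roots, r = 7 is a root, giving the factor (r - 7) and quotient 5·r³ - 2·r² - 56·r - 64.
Then r = -2 is a root, so (r + 2) is a factor; dividing leaves 5·r² - 12·r - 32.
The remaining quadratic factors as (r - 4)(5·r + 8).

(5·r + 8)·(r + 2)·(r - 4)·(r - 7)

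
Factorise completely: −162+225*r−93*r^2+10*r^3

(2*r−3)*(5*r−9)*(r−6)

Trying the rational-root candidates, r = 3/2 is a root, so (2*r−3) divides it; the quotient is 5*r^2−39*r+54.
The remaining quadratic factors as (5*r−9)(r−6).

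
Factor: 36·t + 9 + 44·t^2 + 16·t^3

Among the possible rational roots, t = -3/4 is a root, so (4·t + 3) divides it; the quotient is 4·t^2 + 8·t + 3.
The remaining quadratic factors as (2·t + 1)(2·t + 3).

(2·t + 1)·(2·t + 3)·(4·t + 3)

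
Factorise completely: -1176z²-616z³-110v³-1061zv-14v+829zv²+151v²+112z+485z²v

Group: 8z(-77z²+51zv-147z+110v²-151v+14) - v(-77z²+51zv-147z+110v²-151v+14); both groups contain (-77z²+51zv-147z+110v²-151v+14), so (8z-v) is a factor with cofactor -77z²+51zv-147z+110v²-151v+14.
The cofactor groups again: -77z²+51zv-147z+110v²-151v+14 = -7z(11z+10v-1) + (11v-14)(11z+10v-1); both groups contain (11z+10v-1), giving -(7z-11v+14)(11z+10v-1).

-(7z-11v+14)(8z-v)(11z+10v-1)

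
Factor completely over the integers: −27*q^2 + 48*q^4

3*q^2*(4*q + 3)*(4*q − 3)

Every term has a factor of 3*q^2. Then 16*q^2 − 9 = (4*q)² − (3)².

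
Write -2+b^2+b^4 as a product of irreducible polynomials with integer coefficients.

Substitute u = b^2 to get a quadratic in u, then factor.
b^2+2 is irreducible over ℤ (always positive, so no real roots).
b^2-1 is a difference of squares.

(b+1)(b-1)(b^2+2)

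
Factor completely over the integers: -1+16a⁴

(2a)⁴ − (1)⁴ = ((2a)² − (1)²)((2a)² + (1)²); the first factor splits again, the second (4a²+1) is irreducible.

(2a+1)(2a-1)(4a²+1)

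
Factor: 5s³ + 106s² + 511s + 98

Testing divisors of the constant over divisors of the leading coefficient, s = -7 is a root, so (s + 7) is a factor; dividing leaves 5s² + 71s + 14.
The remaining quadratic factors as (s + 14)(5s + 1).

(5s + 1)(s + 14)(s + 7)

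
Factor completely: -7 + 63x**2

Every term has a factor of 7. Then 9x**2 - 1 = (3x)² − (1)².

7(3x + 1)(3x - 1)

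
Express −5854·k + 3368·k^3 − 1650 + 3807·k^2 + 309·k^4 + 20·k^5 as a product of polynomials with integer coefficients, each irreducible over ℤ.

By the rational root theorem, k = −1/4 is a root, so (4·k + 1) is a factor; dividing leaves 5·k^4 + 76·k^3 + 823·k^2 + 746·k − 1650.
Next, k = 1 is a root, giving the factor (k − 1) and quotient 5·k^3 + 81·k^2 + 904·k + 1650.
Continuing, k = −11/5 is a root, so (5·k + 11) divides it; the quotient is k^2 + 14·k + 150.
The quadratic k^2 + 14·k + 150 has discriminant −404 < 0 and is irreducible over ℤ.

(4·k + 1)·(5·k + 11)·(k − 1)·(k^2 + 14·k + 150)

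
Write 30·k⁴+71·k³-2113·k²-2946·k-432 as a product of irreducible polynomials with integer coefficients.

By the rational root theorem, k = 8 is a root, so (k-8) divides it; the quotient is 30·k³+311·k²+375·k+54.
Then k = -1/6 is a root, so (6·k+1) divides it; the quotient is 5·k²+51·k+54.
The remaining quadratic factors as (5·k+6)(k+9).

(5·k+6)·(6·k+1)·(k+9)·(k-8)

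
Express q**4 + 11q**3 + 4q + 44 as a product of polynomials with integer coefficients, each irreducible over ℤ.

(q + 11)(q**3 + 4)

Group as (q**4 + 4q) + (11q**3 + 44) = q(q**3 + 4) + 11(q**3 + 4).
Both groups share the factor (q**3 + 4).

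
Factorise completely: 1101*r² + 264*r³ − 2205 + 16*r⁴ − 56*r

Trying the rational-root candidates, r = 5/4 is a root, so (4*r − 5) is a factor; dividing leaves 4*r³ + 71*r² + 364*r + 441.
Next, r = −9 is a root, so (r + 9) divides it; the quotient is 4*r² + 35*r + 49.
The remaining quadratic factors as (4*r + 7)(r + 7).

(4*r + 7)*(4*r − 5)*(r + 7)*(r + 9)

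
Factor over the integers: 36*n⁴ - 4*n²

Every term has a factor of 4*n². Then 9*n² - 1 = (3*n)² − (1)².

4*n²*(3*n + 1)*(3*n - 1)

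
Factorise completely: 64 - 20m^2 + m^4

(m + 2)(m + 4)(m - 2)(m - 4)

Among the possible rational roots, m = -2 is a root, giving the factor (m + 2) and quotient m^3 - 2m^2 - 16m + 32.
Continuing, m = -4 is a root, so (m + 4) divides it; the quotient is m^2 - 6m + 8.
The remaining quadratic factors as (m - 2)(m - 4).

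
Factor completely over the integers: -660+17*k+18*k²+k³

By the rational root theorem, k = -11 is a root, giving the factor (k+11) and quotient k²+7*k-60.
The remaining quadratic factors as (k+12)(k-5).

(k+11)*(k+12)*(k-5)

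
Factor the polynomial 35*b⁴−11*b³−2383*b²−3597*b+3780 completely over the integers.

Trying the rational-root candidates, b = −12/5 is a root, so (5*b+12) divides it; the quotient is 7*b³−19*b²−431*b+315.
Continuing, b = 9 is a root, so (b−9) is a factor; dividing leaves 7*b²+44*b−35.
The remaining quadratic factors as (b+7)(7*b−5).

(5*b+12)*(7*b−5)*(b+7)*(b−9)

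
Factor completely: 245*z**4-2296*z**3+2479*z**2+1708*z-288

(5*z-9)*(7*z+4)*(7*z-1)*(z-8)

Testing divisors of the constant over divisors of the leading coefficient, z = -4/7 is a root, so (7*z+4) divides it; the quotient is 35*z**3-348*z**2+553*z-72.
Next, z = 1/7 is a root, so (7*z-1) is a factor; dividing leaves 5*z**2-49*z+72.
The remaining quadratic factors as (z-8)(5*z-9).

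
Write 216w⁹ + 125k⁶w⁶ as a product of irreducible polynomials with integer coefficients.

Every term has a factor of w⁶; factoring it out leaves 125k⁶ + 216w³.
Recognize a sum of cubes with the parts 5k² and 6w.

w⁶(5k² + 6w)(25k⁴ − 30k²w + 36w²)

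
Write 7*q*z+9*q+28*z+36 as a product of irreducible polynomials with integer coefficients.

(7*z+9)*(q+4)

Group as (7*q*z+9*q) + (28*z+36) = q*(7*z+9) + 4*(7*z+9).
Both groups share the factor (7*z+9).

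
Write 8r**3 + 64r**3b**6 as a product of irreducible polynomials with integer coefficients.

8r**3(2b**2 + 1)(4b**4 - 2b**2 + 1)

Factor out 8r**3 first: what remains is 8b**6 + 1.
Recognize a sum of cubes with the parts 2b**2 and 1.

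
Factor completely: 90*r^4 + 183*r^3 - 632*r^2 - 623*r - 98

(2*r + 7)*(3*r + 2)*(3*r - 7)*(5*r + 1)

Trying the rational-root candidates, r = -2/3 is a root, so (3*r + 2) is a factor; dividing leaves 30*r^3 + 41*r^2 - 238*r - 49.
Next, r = -7/2 is a root, giving the factor (2*r + 7) and quotient 15*r^2 - 32*r - 7.
The remaining quadratic factors as (5*r + 1)(3*r - 7).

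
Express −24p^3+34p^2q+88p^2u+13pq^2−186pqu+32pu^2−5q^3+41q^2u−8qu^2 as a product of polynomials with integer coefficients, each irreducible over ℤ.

−(2p+q−8u)(3p−5q+u)(4p−q)

Group: 3p(−8p^2−2pq+32pu+q^2−8qu) + (−5q+u)(−8p^2−2pq+32pu+q^2−8qu); both groups contain (−8p^2−2pq+32pu+q^2−8qu), so (3p−5q+u) is a factor with cofactor −8p^2−2pq+32pu+q^2−8qu.
The cofactor groups again: −8p^2−2pq+32pu+q^2−8qu = −2p(4p−q) + (−q+8u)(4p−q); both groups contain (4p−q), giving −(2p+q−8u)(4p−q).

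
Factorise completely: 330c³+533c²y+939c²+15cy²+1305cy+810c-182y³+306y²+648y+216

(11c+13y+6)(15c+14y+12)(2c-y+3)

Group: 2c(165c²+349cy+222c+182y²+240y+72) + (-y+3)(165c²+349cy+222c+182y²+240y+72); both groups contain (165c²+349cy+222c+182y²+240y+72), so (2c-y+3) is a factor with cofactor 165c²+349cy+222c+182y²+240y+72.
The cofactor groups again: 165c²+349cy+222c+182y²+240y+72 = 15c(11c+13y+6) + (14y+12)(11c+13y+6); both groups contain (11c+13y+6), giving (15c+14y+12)(11c+13y+6).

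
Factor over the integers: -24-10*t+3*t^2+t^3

Among the possible rational roots, t = -2 is a root, giving the factor (t+2) and quotient t^2+t-12.
The remaining quadratic factors as (t-3)(t+4).

(t+2)*(t+4)*(t-3)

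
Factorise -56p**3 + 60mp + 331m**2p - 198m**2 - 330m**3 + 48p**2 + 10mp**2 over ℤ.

Group: 10m(-33m**2 + 10mp + 8p**2) + (-7p + 6)(-33m**2 + 10mp + 8p**2); both groups contain (-33m**2 + 10mp + 8p**2), so (10m - 7p + 6) is a factor with cofactor -33m**2 + 10mp + 8p**2.
The cofactor groups again: -33m**2 + 10mp + 8p**2 = -3m(11m + 4p) + 2p(11m + 4p); both groups contain (11m + 4p), giving -(3m - 2p)(11m + 4p).

-(10m - 7p + 6)(11m + 4p)(3m - 2p)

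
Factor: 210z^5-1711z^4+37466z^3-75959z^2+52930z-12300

Among the possible rational roots, z = 3/5 is a root, giving the factor (5z-3) and quotient 42z^4-317z^3+7303z^2-10810z+4100.
Continuing, z = 5/7 is a root, so (7z-5) divides it; the quotient is 6z^3-41z^2+1014z-820.
Then z = 5/6 is a root, giving the factor (6z-5) and quotient z^2-6z+164.
The quadratic z^2-6z+164 has discriminant -620 < 0 and is irreducible over ℤ.

(5z-3)(6z-5)(7z-5)(z^2-6z+164)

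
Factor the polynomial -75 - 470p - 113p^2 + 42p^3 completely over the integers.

(6p + 1)(7p + 15)(p - 5)

By the rational root theorem, p = 5 is a root, so (p - 5) is a factor; dividing leaves 42p^2 + 97p + 15.
The remaining quadratic factors as (7p + 15)(6p + 1).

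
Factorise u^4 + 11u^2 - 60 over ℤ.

Substitute w = u^2 to get a quadratic in w, then factor.
u^2 + 15 is irreducible over ℤ (always positive, so no real roots).
u^2 - 4 is a difference of squares.

(u + 2)(u - 2)(u^2 + 15)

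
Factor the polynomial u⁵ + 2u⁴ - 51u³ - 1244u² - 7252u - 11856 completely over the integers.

Among the possible rational roots, u = 13 is a root, so (u - 13) is a factor; dividing leaves u⁴ + 15u³ + 144u² + 628u + 912.
Then u = -4 is a root, giving the factor (u + 4) and quotient u³ + 11u² + 100u + 228.
Then u = -3 is a root, so (u + 3) is a factor; dividing leaves u² + 8u + 76.
The quadratic u² + 8u + 76 has discriminant -240 < 0 and is irreducible over ℤ.

(u + 3)(u + 4)(u - 13)(u² + 8u + 76)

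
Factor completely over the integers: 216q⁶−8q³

Pull out the common factor 8q³, leaving 27q³−1.
Recognize a difference of cubes with the parts 3q and 1.

8q³(3q−1)(9q²+3q+1)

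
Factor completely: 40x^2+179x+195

Need a pair with product 40·195 = 7800 and sum 179: that's 75 and 104.
Split the middle term: 40x^2+75x + 104x+195 = 5x(8x+15) + 13(8x+15).

(5x+13)(8x+15)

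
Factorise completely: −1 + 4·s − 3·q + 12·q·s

Group as (12·q·s − 3·q) + (4·s − 1) = 3·q·(4·s − 1) + (4·s − 1).
Both groups share the factor (4·s − 1).

(3·q + 1)·(4·s − 1)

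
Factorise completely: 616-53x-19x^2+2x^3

By the rational root theorem, x = 7 is a root, giving the factor (x-7) and quotient 2x^2-5x-88.
The remaining quadratic factors as (2x+11)(x-8).

(2x+11)(x-7)(x-8)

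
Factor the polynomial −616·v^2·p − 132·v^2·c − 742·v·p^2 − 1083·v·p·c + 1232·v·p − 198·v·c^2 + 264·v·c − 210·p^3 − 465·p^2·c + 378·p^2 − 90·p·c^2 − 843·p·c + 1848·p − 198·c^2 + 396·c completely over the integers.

−(14·p + 3·c)·(11·v + 5·p + 11)·(4·v + 3·p + 6·c − 12)

Group: 11·v·(−56·v·p − 12·v·c − 42·p^2 − 93·p·c + 168·p − 18·c^2 + 36·c) + (5·p + 11)·(−56·v·p − 12·v·c − 42·p^2 − 93·p·c + 168·p − 18·c^2 + 36·c); both groups contain (−56·v·p − 12·v·c − 42·p^2 − 93·p·c + 168·p − 18·c^2 + 36·c), so (11·v + 5·p + 11) is a factor with cofactor −56·v·p − 12·v·c − 42·p^2 − 93·p·c + 168·p − 18·c^2 + 36·c.
The cofactor groups again: −56·v·p − 12·v·c − 42·p^2 − 93·p·c + 168·p − 18·c^2 + 36·c = −4·v·(14·p + 3·c) + (−3·p − 6·c + 12)·(14·p + 3·c); both groups contain (14·p + 3·c), giving −(4·v + 3·p + 6·c − 12)·(14·p + 3·c).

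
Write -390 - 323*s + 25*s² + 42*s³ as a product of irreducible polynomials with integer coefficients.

(6*s + 13)*(7*s + 10)*(s - 3)

By the rational root theorem, s = -10/7 is a root, giving the factor (7*s + 10) and quotient 6*s² - 5*s - 39.
The remaining quadratic factors as (6*s + 13)(s - 3).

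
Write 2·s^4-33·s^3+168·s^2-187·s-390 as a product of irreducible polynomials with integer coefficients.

(2·s-13)·(s+1)·(s-5)·(s-6)

By the rational root theorem, s = 6 is a root, giving the factor (s-6) and quotient 2·s^3-21·s^2+42·s+65.
Next, s = -1 is a root, giving the factor (s+1) and quotient 2·s^2-23·s+65.
The remaining quadratic factors as (2·s-13)(s-5).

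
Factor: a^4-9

(a^2+3)(a^2-3)

Substitute u = a^2 to get a quadratic in u, then factor.
a^2+3 is irreducible over ℤ (always positive, so no real roots).
a^2-3 is irreducible over ℤ (3 is not a perfect square).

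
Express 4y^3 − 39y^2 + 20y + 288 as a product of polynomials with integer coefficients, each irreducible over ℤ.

(4y + 9)(y − 4)(y − 8)

By the rational root theorem, y = −9/4 is a root, so (4y + 9) is a factor; dividing leaves y^2 − 12y + 32.
The remaining quadratic factors as (y − 8)(y − 4).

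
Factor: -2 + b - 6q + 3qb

Group as (3qb - 6q) + (b - 2) = 3q(b - 2) + (b - 2).
Both groups share the factor (b - 2).

(3q + 1)(b - 2)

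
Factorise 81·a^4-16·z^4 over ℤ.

(3·a+2·z)·(3·a-2·z)·(9·a^2+4·z^2)

(3·a)⁴ − (2·z)⁴ = ((3·a)² − (2·z)²)((3·a)² + (2·z)²); the first factor splits again, the second (9·a^2+4·z^2) is irreducible.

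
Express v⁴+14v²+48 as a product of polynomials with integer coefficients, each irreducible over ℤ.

Substitute u = v² to get a quadratic in u, then factor.
v²+8 is irreducible over ℤ (always positive, so no real roots).
v²+6 is irreducible over ℤ (always positive, so no real roots).

(v²+6)(v²+8)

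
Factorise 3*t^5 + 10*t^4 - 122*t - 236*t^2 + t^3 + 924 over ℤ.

(3*t + 7)*(t - 2)*(t - 3)*(t^2 + 6*t + 22)

Testing divisors of the constant over divisors of the leading coefficient, t = -7/3 is a root, giving the factor (3*t + 7) and quotient t^4 + t^3 - 2*t^2 - 74*t + 132.
Then t = 2 is a root, so (t - 2) divides it; the quotient is t^3 + 3*t^2 + 4*t - 66.
Then t = 3 is a root, giving the factor (t - 3) and quotient t^2 + 6*t + 22.
The quadratic t^2 + 6*t + 22 has discriminant -52 < 0 and is irreducible over ℤ.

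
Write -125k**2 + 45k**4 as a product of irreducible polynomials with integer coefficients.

5k**2(3k + 5)(3k - 5)

Every term has a factor of 5k**2. Then 9k**2 - 25 = (3k)² − (5)².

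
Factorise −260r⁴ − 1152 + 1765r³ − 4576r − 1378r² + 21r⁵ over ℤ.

(3r − 8)(7r + 2)(r + 1)(r² − 11r + 72)

Testing divisors of the constant over divisors of the leading coefficient, r = 8/3 is a root, so (3r − 8) divides it; the quotient is 7r⁴ − 68r³ + 407r² + 626r + 144.
Continuing, r = −1 is a root, so (r + 1) divides it; the quotient is 7r³ − 75r² + 482r + 144.
Continuing, r = −2/7 is a root, so (7r + 2) is a factor; dividing leaves r² − 11r + 72.
The quadratic r² − 11r + 72 has discriminant −167 < 0 and is irreducible over ℤ.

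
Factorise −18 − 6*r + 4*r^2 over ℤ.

2*(2*r + 3)*(r − 3)

Pull out the common factor 2, then factor the remaining trinomial.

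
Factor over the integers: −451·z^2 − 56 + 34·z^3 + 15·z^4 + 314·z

(3·z − 1)·(5·z − 2)·(z + 7)·(z − 4)

By the rational root theorem, z = 1/3 is a root, giving the factor (3·z − 1) and quotient 5·z^3 + 13·z^2 − 146·z + 56.
Continuing, z = −7 is a root, so (z + 7) is a factor; dividing leaves 5·z^2 − 22·z + 8.
The remaining quadratic factors as (z − 4)(5·z − 2).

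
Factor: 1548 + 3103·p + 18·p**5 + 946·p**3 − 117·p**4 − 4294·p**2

Testing divisors of the constant over divisors of the leading coefficient, p = −1/3 is a root, so (3·p + 1) divides it; the quotient is 6·p**4 − 41·p**3 + 329·p**2 − 1541·p + 1548.
Continuing, p = 4/3 is a root, giving the factor (3·p − 4) and quotient 2·p**3 − 11·p**2 + 95·p − 387.
Continuing, p = 9/2 is a root, giving the factor (2·p − 9) and quotient p**2 − p + 43.
The quadratic p**2 − p + 43 has discriminant −171 < 0 and is irreducible over ℤ.

(2·p − 9)·(3·p + 1)·(3·p − 4)·(p**2 − p + 43)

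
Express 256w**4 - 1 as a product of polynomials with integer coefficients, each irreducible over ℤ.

(4w + 1)(4w - 1)(16w**2 + 1)

Difference of squares twice: with A = 4w and B = 1, A⁴ − B⁴ = (A² − B²)(A² + B²), and A² − B² factors again.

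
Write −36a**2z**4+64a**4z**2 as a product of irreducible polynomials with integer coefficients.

Every term has a factor of 4a**2z**2. Then 16a**2−9z**2 = (4a)² − (3z)².

4a**2z**2(4a+3z)(4a−3z)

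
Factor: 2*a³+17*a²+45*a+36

Among the possible rational roots, a = -4 is a root, giving the factor (a+4) and quotient 2*a²+9*a+9.
The remaining quadratic factors as (2*a+3)(a+3).

(2*a+3)*(a+3)*(a+4)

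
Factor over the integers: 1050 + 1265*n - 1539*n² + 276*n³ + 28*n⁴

(2*n + 1)*(2*n - 5)*(7*n - 15)*(n + 14)

Trying the rational-root candidates, n = 5/2 is a root, so (2*n - 5) is a factor; dividing leaves 14*n³ + 173*n² - 337*n - 210.
Next, n = 15/7 is a root, so (7*n - 15) is a factor; dividing leaves 2*n² + 29*n + 14.
The remaining quadratic factors as (n + 14)(2*n + 1).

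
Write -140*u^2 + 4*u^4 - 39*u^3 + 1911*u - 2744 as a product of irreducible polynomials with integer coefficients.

(4*u - 7)*(u + 7)*(u - 7)*(u - 8)

Trying the rational-root candidates, u = 7/4 is a root, so (4*u - 7) divides it; the quotient is u^3 - 8*u^2 - 49*u + 392.
Continuing, u = 8 is a root, giving the factor (u - 8) and quotient u^2 - 49.
The remaining quadratic factors as (u - 7)(u + 7).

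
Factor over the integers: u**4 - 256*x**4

(u + 4*x)*(u - 4*x)*(u**2 + 16*x**2)

Write as (u**2)² − (16*x**2)², then factor u**2 - 16*x**2 once more.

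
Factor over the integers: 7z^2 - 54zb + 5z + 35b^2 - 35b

Group: 7z(z - 7b) + (-5b + 5)(z - 7b); both groups contain (z - 7b).

(7z - 5b + 5)(z - 7b)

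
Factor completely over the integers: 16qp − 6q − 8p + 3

(2q − 1)(8p − 3)

Group as (16qp − 6q) + (−8p + 3) = 2q(8p − 3) − (8p − 3).
Both groups share the factor (8p − 3).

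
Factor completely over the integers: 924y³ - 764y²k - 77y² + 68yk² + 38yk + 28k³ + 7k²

(12y - 4k - 1)(11y - 7k)(7y + k)

Group: 12y(77y² - 38yk - 7k²) + (-4k - 1)(77y² - 38yk - 7k²); both groups contain (77y² - 38yk - 7k²), so (12y - 4k - 1) is a factor with cofactor 77y² - 38yk - 7k².
The cofactor groups again: 77y² - 38yk - 7k² = 7y(11y - 7k) + k(11y - 7k); both groups contain (11y - 7k), giving (7y + k)(11y - 7k).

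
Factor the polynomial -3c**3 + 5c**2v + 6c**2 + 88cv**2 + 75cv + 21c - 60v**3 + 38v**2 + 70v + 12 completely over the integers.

Group: c(-3c**2 + 20cv + 9c - 12v**2 + 10v + 12) + (5v + 1)(-3c**2 + 20cv + 9c - 12v**2 + 10v + 12); both groups contain (-3c**2 + 20cv + 9c - 12v**2 + 10v + 12), so (c + 5v + 1) is a factor with cofactor -3c**2 + 20cv + 9c - 12v**2 + 10v + 12.
The cofactor groups again: -3c**2 + 20cv + 9c - 12v**2 + 10v + 12 = -c(3c - 2v + 3) + (6v + 4)(3c - 2v + 3); both groups contain (3c - 2v + 3), giving -(c - 6v - 4)(3c - 2v + 3).

-(3c - 2v + 3)(c + 5v + 1)(c - 6v - 4)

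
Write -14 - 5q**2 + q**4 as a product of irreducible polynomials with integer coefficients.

Substitute u = q**2 to get a quadratic in u, then factor.
q**2 - 7 is irreducible over ℤ (7 is not a perfect square).
q**2 + 2 is irreducible over ℤ (always positive, so no real roots).

(q**2 + 2)(q**2 - 7)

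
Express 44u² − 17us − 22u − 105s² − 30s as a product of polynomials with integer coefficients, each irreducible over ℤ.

Group: 11u(4u − 7s − 2) + 15s(4u − 7s − 2); both groups contain (4u − 7s − 2).

(4u − 7s − 2)(11u + 15s)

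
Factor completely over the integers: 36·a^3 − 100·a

Factor out 4·a, leaving 9·a^2 − 25, which is a difference of two squares.

4·a·(3·a + 5)·(3·a − 5)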